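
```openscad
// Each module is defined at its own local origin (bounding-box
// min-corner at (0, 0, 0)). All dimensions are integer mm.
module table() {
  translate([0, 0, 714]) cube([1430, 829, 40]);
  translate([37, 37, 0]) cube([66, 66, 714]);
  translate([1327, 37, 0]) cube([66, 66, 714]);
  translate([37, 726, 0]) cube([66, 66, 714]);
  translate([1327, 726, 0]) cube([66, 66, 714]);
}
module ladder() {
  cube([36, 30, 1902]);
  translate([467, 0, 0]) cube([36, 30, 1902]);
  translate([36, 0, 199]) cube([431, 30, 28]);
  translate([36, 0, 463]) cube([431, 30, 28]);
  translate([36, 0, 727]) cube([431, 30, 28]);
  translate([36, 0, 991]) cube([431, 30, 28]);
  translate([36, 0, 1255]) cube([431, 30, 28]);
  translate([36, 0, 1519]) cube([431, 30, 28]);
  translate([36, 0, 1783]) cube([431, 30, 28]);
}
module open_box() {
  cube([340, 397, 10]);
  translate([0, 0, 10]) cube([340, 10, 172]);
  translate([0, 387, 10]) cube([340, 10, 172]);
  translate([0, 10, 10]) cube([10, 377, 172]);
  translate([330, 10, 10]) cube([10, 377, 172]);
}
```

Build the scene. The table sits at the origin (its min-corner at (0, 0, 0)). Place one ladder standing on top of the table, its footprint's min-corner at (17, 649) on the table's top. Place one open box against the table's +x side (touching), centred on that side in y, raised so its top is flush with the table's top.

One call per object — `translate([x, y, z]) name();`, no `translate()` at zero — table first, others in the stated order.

table();
translate([17, 649, 754]) ladder();
translate([1430, 216, 572]) open_box();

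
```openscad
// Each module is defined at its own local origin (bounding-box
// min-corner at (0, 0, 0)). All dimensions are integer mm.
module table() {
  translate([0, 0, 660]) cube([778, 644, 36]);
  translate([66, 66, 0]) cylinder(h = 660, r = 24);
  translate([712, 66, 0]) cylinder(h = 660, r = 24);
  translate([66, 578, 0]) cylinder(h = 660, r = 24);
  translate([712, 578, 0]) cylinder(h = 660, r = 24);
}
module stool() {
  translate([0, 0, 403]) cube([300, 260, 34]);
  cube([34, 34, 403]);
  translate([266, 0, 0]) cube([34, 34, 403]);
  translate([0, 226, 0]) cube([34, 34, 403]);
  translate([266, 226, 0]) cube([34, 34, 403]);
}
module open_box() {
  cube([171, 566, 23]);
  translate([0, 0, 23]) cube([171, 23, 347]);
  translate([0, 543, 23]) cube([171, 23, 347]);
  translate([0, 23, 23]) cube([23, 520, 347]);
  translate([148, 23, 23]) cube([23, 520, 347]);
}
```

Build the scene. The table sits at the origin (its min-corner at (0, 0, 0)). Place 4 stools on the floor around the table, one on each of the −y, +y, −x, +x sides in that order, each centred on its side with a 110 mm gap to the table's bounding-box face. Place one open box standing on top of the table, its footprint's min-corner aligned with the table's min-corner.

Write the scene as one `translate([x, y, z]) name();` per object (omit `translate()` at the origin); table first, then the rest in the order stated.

table();
translate([239, -370, 0]) stool();
translate([239, 754, 0]) stool();
translate([-410, 192, 0]) stool();
translate([888, 192, 0]) stool();
translate([0, 0, 696]) open_box();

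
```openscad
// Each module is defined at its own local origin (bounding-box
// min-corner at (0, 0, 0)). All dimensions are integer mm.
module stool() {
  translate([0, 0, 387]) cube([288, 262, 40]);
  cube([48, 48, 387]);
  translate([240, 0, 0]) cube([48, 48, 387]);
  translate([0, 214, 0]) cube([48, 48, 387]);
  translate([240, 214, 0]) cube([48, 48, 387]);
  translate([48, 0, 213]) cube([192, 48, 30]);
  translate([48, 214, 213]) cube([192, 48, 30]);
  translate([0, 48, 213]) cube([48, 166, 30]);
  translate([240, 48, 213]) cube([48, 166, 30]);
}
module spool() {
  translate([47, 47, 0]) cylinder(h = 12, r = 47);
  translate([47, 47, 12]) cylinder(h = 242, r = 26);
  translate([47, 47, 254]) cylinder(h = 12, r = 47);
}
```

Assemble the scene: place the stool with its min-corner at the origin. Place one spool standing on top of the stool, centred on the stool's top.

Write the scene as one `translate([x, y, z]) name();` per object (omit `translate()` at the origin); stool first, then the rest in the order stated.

stool();
translate([97, 84, 427]) spool();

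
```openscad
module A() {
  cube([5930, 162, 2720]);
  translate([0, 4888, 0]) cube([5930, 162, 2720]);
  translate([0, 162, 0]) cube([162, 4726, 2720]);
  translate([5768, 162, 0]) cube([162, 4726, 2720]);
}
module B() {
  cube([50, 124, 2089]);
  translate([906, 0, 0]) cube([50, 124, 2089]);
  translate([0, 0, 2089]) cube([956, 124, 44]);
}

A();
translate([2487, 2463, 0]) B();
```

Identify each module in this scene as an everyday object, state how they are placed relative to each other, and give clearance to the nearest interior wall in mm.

Clearances: x = 2325, y = 2301; minimum 2301 mm.

A is a house frame. B is a door frame. The door frame sits inside the house frame, centred. The clearance to the nearest interior wall is 2301 mm.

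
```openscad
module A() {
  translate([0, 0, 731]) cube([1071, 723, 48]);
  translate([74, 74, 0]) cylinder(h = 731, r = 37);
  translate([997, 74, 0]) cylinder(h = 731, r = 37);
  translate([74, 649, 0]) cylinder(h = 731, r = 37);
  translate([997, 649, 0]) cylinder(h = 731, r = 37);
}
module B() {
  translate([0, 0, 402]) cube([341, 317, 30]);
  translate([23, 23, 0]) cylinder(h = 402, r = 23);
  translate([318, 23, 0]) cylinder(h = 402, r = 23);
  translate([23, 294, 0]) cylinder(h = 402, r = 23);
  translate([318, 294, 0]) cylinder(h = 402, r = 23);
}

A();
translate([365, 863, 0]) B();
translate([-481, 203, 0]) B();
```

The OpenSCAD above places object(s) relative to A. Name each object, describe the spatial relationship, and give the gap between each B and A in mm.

A is a table. B is a stool. Two stools sit around the table at the +y, −x sides. The gap between each stool and the table is 140 mm.

Each stool's nearest face is 140 mm from the table's bounding box.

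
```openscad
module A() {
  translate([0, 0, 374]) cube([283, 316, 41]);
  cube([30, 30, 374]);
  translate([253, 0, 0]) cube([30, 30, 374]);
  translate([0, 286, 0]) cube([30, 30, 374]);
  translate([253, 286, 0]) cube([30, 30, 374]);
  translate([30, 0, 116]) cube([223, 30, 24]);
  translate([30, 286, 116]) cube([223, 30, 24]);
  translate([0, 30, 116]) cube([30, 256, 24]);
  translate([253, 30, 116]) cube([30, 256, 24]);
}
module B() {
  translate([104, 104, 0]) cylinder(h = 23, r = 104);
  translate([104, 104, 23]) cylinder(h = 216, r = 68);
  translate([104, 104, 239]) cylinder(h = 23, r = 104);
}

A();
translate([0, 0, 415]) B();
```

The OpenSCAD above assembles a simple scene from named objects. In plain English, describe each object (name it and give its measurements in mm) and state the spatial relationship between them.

A is a simple wooden stool: a rectangular seat 283 mm (x) by 316 mm (y), 41 mm thick, top face at z = 415 mm, on four square legs, each 30×30 mm in cross-section. The legs rest on z = 0, each flush with a corner of the seat. Four stretchers, 30 mm wide and 24 mm tall, connect adjacent legs with their undersides at z = 116 mm, each running between the inner faces of the legs it joins and aligned with the legs' outer faces on the other axis.

B is a spool: two coaxial disc flanges of radius 104 mm and thickness 23 mm, joined by a core cylinder of radius 68 mm and height 216 mm. The lower flange rests on z = 0 and the three cylinders share a vertical axis.

The spool is on top of the stool.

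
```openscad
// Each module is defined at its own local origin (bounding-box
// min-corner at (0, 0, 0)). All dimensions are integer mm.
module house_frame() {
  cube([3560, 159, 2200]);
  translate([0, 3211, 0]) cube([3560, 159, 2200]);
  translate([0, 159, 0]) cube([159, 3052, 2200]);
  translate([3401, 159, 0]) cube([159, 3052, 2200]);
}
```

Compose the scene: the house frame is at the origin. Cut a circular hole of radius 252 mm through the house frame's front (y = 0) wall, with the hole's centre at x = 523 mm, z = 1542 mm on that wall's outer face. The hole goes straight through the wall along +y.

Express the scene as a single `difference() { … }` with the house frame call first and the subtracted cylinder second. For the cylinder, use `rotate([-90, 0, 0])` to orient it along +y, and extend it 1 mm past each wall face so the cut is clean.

difference() {
  house_frame();
  translate([523, -1, 1542]) rotate([-90, 0, 0]) cylinder(h = 161, r = 252);
}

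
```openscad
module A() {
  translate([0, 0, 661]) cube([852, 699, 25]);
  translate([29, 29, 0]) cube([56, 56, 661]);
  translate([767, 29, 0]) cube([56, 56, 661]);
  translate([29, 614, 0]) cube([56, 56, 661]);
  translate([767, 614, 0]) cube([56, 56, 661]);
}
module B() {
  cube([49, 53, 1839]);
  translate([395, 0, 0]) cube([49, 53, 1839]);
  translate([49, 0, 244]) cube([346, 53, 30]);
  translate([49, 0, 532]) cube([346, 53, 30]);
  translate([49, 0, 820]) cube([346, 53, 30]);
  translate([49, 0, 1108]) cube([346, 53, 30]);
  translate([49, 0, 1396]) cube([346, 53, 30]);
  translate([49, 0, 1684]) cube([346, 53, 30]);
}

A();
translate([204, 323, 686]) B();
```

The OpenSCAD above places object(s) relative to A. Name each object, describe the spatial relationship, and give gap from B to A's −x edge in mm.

The ladder's min-x is at 204; the table's min-x is 0; gap = 204 mm.

A is a table. B is a ladder. The ladder is on top of the table, centred. The gap from the ladder to the table's −x edge is 204 mm.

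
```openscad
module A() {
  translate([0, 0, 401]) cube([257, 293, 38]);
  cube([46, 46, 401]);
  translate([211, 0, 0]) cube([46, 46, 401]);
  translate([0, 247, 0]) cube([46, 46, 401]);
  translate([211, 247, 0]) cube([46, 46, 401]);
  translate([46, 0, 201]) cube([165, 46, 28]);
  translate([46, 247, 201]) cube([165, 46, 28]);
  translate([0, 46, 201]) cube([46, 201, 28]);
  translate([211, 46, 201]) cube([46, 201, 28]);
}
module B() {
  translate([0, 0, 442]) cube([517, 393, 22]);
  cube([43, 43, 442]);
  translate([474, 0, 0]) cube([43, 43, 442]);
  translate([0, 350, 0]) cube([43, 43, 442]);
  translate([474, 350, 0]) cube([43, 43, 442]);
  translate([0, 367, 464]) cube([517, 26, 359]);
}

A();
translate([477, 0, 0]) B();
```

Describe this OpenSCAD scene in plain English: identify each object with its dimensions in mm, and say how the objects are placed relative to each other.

A is a simple wooden stool: a rectangular seat 257 mm (x) by 293 mm (y), 38 mm thick, top face at z = 439 mm, on four square legs, each 46×46 mm in cross-section. The legs rest on z = 0, each flush with a corner of the seat. Four stretchers, 46 mm wide and 28 mm tall, connect adjacent legs with their undersides at z = 201 mm, each running between the inner faces of the legs it joins and aligned with the legs' outer faces on the other axis.

B is a chair: 517×393 mm seat, 22 mm thick, top at z = 464 mm, on four 43 mm square corner legs flush with the seat edges. A 26 mm thick backrest slab spans the full seat width, extending 359 mm above the seat top, its back face flush with the seat's +y edge.

The chair is on the floor beside the stool on its +x side.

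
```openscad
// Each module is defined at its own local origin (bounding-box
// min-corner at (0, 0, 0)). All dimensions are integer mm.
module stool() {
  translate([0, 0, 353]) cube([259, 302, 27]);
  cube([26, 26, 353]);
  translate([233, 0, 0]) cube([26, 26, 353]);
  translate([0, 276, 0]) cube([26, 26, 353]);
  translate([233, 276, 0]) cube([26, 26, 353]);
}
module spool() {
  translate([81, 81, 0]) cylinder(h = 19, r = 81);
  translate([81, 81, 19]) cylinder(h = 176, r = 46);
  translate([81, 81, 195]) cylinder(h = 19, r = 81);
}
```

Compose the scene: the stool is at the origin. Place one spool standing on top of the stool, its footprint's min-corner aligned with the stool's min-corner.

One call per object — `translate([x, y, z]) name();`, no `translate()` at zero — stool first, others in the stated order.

stool();
translate([0, 0, 380]) spool();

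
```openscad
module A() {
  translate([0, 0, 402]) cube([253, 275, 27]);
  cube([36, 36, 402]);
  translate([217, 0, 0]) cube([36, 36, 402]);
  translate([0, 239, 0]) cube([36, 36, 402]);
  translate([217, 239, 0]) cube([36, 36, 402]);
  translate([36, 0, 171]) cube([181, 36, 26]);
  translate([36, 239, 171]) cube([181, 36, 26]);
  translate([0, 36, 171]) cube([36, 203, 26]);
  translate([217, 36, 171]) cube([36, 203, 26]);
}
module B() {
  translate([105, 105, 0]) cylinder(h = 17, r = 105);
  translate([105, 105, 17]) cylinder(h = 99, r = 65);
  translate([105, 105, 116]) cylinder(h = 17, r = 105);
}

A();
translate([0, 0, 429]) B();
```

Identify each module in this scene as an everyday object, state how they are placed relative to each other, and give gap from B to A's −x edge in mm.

A is a stool. B is a spool. The spool is on top of the stool. The gap from the spool to the stool's −x edge is 0 mm.

The spool's min-x is at 0; the stool's min-x is 0; gap = 0 mm.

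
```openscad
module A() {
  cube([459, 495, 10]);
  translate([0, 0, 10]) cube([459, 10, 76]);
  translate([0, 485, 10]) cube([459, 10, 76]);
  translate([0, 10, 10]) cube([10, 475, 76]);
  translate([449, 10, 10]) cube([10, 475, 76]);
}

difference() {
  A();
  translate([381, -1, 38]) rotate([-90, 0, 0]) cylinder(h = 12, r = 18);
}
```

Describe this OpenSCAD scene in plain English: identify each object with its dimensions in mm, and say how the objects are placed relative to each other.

A is an open-topped rectangular box: outside dimensions 459×495×86 mm, with a uniform wall and base thickness of 10 mm. The base is a full 459×495 slab on the floor; four walls sit on top of the base. The front and back walls (the −y and +y sides) span the full width; the two side walls fit between them.

The open box has a circular hole of radius 18 mm through its front wall, centred at (x = 381, z = 38).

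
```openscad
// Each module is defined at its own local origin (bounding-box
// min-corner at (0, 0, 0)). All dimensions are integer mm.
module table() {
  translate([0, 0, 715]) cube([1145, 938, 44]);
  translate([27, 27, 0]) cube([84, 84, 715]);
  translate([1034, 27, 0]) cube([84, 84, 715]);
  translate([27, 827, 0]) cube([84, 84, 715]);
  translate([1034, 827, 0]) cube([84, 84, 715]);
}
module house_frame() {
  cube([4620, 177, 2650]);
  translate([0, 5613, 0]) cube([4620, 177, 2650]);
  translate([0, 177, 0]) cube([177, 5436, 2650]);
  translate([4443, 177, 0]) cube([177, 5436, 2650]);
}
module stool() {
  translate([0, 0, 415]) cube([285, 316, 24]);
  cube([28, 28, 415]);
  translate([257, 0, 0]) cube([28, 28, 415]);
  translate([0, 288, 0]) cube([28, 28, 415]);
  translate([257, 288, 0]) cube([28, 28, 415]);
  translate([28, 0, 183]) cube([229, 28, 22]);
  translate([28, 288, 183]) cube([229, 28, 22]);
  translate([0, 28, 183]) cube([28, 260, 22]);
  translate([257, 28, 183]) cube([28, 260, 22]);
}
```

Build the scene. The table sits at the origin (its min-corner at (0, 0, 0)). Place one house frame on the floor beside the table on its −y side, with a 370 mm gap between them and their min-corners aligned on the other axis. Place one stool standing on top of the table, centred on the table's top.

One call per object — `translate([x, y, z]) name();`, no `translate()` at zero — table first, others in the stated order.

table();
translate([0, -6160, 0]) house_frame();
translate([430, 311, 759]) stool();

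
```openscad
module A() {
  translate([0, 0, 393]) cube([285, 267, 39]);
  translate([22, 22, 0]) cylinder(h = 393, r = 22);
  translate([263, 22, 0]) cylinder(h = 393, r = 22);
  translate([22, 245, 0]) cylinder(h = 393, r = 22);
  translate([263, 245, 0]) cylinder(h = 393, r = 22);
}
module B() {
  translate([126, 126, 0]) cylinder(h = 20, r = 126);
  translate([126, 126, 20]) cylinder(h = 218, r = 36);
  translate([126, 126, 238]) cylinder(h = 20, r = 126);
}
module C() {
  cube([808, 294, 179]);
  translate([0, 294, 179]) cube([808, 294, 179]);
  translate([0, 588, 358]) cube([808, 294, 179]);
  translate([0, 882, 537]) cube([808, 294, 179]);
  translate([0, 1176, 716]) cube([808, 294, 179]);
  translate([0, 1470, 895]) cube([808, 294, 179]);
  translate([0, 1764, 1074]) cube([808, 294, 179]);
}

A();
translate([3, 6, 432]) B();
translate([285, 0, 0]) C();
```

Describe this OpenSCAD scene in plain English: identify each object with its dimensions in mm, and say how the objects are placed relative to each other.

A is a four-legged stool. The seat is 285×267 mm, 39 mm thick, top at z = 432 mm. It stands on four round legs, each 44 mm in diameter, from z = 0 to the seat underside, each leg's axis is inset half a diameter from the nearest pair of seat edges (so the leg's bounding box is flush with the corner).

B is a spool: two coaxial disc flanges of radius 126 mm and thickness 20 mm, joined by a core cylinder of radius 36 mm and height 218 mm. The lower flange rests on z = 0 and the three cylinders share a vertical axis.

C is a run of 7 identical solid stair steps. Each tread is 808×294 mm and each step block is 179 mm high. Step 1 rests on the floor; step k is offset from step 1 by (k−1)×294 mm in y and (k−1)×179 mm in z.

The spool is on top of the stool. The staircase is against the stool's +x side, with their −y faces flush.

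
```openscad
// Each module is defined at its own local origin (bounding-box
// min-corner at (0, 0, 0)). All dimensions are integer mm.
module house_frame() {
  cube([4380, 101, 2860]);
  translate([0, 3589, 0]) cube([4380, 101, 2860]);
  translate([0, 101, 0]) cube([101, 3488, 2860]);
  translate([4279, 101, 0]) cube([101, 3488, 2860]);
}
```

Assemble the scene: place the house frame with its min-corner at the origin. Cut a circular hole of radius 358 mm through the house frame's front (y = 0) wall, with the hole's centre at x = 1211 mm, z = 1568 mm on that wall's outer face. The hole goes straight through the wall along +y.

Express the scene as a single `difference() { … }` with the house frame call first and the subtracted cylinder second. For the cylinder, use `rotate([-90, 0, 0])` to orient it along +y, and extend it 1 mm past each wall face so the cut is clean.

difference() {
  house_frame();
  translate([1211, -1, 1568]) rotate([-90, 0, 0]) cylinder(h = 103, r = 358);
}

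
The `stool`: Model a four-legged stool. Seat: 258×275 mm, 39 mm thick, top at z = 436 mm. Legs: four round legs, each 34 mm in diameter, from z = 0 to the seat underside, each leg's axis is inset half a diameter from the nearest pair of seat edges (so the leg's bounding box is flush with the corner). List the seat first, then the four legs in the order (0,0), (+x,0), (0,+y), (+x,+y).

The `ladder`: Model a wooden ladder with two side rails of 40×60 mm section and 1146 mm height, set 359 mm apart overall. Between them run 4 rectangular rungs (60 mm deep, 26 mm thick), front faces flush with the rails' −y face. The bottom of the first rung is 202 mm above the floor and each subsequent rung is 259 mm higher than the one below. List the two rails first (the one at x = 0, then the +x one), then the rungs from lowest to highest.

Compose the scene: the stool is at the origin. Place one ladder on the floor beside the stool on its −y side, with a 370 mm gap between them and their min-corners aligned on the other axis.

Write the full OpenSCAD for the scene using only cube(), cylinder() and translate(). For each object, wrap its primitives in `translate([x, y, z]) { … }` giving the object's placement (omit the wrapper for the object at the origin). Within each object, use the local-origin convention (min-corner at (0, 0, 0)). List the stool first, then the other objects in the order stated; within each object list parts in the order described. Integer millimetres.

translate([0, 0, 397]) cube([258, 275, 39]);
translate([17, 17, 0]) cylinder(h = 397, r = 17);
translate([241, 17, 0]) cylinder(h = 397, r = 17);
translate([17, 258, 0]) cylinder(h = 397, r = 17);
translate([241, 258, 0]) cylinder(h = 397, r = 17);
translate([0, -430, 0]) {
  cube([40, 60, 1146]);
  translate([319, 0, 0]) cube([40, 60, 1146]);
  translate([40, 0, 202]) cube([279, 60, 26]);
  translate([40, 0, 461]) cube([279, 60, 26]);
  translate([40, 0, 720]) cube([279, 60, 26]);
  translate([40, 0, 979]) cube([279, 60, 26]);
}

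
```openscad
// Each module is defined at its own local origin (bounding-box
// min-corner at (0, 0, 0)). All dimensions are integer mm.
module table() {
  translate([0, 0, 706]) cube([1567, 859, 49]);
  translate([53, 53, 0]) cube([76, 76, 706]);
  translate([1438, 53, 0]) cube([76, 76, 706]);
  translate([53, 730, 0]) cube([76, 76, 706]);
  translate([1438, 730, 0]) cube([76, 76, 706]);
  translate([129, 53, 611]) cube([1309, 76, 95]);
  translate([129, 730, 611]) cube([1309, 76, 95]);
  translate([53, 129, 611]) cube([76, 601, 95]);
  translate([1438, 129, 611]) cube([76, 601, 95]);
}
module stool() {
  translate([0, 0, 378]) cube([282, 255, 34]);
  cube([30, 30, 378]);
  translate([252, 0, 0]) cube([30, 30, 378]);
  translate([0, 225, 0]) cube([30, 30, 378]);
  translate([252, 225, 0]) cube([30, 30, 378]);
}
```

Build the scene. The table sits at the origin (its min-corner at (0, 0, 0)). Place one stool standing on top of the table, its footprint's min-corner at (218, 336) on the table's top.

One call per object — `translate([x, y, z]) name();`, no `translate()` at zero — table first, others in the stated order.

table();
translate([218, 336, 755]) stool();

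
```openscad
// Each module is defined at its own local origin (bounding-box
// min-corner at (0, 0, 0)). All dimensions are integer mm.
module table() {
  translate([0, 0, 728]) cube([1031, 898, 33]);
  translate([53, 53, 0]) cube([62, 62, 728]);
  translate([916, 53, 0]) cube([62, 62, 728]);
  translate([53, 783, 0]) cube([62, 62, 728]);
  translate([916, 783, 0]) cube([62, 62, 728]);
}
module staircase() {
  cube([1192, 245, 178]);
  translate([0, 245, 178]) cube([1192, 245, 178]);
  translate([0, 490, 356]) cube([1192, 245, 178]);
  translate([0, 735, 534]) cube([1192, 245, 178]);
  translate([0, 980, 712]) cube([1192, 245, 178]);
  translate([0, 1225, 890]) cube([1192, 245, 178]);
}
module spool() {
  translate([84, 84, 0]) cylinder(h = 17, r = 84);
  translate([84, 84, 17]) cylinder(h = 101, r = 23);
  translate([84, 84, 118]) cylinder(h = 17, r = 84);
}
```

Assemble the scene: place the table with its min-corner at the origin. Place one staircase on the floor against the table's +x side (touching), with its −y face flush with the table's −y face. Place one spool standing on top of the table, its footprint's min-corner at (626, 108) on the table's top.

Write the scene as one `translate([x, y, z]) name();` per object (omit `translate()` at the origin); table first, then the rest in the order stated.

table();
translate([1031, 0, 0]) staircase();
translate([626, 108, 761]) spool();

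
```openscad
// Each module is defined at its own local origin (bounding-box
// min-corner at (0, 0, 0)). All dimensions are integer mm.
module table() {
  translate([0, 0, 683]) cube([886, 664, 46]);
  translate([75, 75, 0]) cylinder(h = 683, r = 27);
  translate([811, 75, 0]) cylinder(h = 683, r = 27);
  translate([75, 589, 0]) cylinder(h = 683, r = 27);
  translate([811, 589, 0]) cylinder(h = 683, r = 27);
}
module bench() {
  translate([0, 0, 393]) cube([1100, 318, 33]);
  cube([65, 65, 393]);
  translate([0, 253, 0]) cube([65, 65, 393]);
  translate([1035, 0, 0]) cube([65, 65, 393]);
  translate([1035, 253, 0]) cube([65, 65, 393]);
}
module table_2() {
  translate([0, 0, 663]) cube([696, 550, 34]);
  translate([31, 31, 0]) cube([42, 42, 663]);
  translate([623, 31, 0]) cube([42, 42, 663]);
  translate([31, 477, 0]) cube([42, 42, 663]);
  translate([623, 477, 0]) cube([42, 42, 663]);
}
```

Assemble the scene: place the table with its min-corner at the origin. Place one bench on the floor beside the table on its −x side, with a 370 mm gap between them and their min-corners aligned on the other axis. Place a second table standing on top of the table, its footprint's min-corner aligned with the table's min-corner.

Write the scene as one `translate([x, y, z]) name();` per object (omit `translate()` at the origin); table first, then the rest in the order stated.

table();
translate([-1470, 0, 0]) bench();
translate([0, 0, 729]) table_2();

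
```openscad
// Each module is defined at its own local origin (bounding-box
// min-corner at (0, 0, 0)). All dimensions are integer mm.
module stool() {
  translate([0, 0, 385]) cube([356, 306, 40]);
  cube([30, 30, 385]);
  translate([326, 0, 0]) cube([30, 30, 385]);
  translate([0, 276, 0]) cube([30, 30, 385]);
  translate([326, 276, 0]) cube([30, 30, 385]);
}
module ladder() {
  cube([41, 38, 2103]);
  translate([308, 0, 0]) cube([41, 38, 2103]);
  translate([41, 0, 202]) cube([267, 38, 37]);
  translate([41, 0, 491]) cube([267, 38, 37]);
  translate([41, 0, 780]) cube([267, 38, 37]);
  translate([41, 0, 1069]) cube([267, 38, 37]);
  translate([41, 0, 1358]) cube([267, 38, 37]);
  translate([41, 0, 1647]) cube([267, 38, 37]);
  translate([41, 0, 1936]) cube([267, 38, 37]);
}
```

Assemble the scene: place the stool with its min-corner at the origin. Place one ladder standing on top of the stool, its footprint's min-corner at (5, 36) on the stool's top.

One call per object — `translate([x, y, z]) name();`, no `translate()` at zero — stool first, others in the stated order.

stool();
translate([5, 36, 425]) ladder();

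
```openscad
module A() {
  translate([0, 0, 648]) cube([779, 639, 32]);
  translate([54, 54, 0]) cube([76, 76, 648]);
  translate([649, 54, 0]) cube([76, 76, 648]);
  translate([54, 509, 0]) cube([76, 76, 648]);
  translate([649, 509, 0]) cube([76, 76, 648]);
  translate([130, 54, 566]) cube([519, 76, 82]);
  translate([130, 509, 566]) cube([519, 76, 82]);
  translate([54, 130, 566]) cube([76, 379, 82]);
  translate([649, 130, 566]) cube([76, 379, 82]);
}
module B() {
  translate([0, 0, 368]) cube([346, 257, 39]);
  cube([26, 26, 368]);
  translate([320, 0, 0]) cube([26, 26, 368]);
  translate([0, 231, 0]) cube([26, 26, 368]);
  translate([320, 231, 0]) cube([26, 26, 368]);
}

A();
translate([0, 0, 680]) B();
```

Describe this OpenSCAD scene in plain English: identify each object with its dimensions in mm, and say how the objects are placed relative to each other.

A is a rectangular dining table. The top is 779×639×32 mm with its upper surface at z = 680 mm. It stands on four 76×76 mm square legs, each inset 54 mm from the nearest pair of top edges, running from the floor to the underside of the top. Four apron rails, 76 mm thick and 82 mm tall, run between adjacent legs with their top edges flush with the underside of the top and their outer faces flush with the legs' outer faces.

B is a simple wooden stool: a rectangular seat 346 mm (x) by 257 mm (y), 39 mm thick, top face at z = 407 mm, on four square legs, each 26×26 mm in cross-section. The legs rest on z = 0, each flush with a corner of the seat.

The stool is on top of the table.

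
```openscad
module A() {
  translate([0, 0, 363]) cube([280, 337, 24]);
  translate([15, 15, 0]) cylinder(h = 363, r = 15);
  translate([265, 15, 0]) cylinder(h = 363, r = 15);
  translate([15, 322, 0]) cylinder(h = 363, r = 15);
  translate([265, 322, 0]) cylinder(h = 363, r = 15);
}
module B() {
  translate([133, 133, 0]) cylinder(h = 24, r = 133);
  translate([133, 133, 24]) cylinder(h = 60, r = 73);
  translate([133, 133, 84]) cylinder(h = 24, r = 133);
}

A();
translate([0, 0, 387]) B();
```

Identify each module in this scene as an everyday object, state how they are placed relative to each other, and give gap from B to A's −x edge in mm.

The spool's min-x is at 0; the stool's min-x is 0; gap = 0 mm.

A is a stool. B is a spool. The spool is on top of the stool. The gap from the spool to the stool's −x edge is 0 mm.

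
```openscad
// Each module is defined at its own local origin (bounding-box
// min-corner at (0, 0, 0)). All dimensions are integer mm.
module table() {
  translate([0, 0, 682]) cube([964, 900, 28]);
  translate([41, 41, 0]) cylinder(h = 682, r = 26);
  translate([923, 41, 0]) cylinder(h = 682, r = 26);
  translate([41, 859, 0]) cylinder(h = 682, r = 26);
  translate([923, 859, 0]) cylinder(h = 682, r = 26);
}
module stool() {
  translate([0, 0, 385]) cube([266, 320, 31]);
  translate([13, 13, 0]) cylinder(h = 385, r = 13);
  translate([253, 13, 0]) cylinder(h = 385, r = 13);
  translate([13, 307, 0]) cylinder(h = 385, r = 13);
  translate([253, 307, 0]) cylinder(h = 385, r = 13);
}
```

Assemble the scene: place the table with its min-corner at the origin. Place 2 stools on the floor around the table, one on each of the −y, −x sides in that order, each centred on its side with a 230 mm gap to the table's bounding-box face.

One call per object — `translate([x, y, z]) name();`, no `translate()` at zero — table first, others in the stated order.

table();
translate([349, -550, 0]) stool();
translate([-496, 290, 0]) stool();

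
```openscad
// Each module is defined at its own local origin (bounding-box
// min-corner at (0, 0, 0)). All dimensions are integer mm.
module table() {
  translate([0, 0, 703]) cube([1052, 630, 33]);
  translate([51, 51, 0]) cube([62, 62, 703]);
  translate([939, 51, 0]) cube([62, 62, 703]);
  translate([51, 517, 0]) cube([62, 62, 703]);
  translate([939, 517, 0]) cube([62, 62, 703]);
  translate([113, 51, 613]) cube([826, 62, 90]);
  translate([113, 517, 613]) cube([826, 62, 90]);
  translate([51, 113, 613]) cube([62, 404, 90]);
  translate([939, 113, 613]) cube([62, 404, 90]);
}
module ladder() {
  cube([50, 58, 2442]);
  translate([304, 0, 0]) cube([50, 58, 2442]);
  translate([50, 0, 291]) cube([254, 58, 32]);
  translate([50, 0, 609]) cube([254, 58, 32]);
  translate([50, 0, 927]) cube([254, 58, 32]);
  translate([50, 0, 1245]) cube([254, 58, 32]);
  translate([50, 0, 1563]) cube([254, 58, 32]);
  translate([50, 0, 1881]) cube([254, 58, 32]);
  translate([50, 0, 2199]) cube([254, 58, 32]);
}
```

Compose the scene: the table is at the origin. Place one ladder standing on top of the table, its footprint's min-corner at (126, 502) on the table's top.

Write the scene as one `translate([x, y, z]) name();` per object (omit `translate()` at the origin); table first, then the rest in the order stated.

table();
translate([126, 502, 736]) ladder();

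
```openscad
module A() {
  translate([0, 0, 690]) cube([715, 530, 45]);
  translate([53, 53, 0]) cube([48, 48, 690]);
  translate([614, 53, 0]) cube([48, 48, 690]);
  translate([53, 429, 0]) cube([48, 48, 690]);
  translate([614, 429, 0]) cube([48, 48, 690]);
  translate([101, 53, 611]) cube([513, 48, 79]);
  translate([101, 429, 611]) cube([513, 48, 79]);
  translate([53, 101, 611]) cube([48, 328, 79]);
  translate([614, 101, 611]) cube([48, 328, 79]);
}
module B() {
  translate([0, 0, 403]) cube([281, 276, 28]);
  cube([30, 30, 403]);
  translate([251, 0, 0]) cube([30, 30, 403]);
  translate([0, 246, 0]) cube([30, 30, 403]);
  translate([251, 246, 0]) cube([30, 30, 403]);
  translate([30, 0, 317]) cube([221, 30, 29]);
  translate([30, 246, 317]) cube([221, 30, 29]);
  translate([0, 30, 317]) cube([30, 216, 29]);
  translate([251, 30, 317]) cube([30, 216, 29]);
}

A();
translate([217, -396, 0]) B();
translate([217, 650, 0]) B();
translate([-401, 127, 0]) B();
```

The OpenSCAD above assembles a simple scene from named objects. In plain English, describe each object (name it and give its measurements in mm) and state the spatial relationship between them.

A is a table with a 715×530 mm rectangular top, 45 mm thick, top surface at z = 735 mm, supported by four 48×48 mm square legs, each inset 53 mm from the nearest pair of top edges, running from the floor. Four apron rails, 48 mm thick and 79 mm tall, run between adjacent legs with their top edges flush with the underside of the top and their outer faces flush with the legs' outer faces.

B is a simple wooden stool: a rectangular seat 281 mm (x) by 276 mm (y), 28 mm thick, top face at z = 431 mm, on four square legs, each 30×30 mm in cross-section. The legs rest on z = 0, each flush with a corner of the seat. Four stretchers, 30 mm wide and 29 mm tall, connect adjacent legs with their undersides at z = 317 mm, each running between the inner faces of the legs it joins and aligned with the legs' outer faces on the other axis.

Three stools sit around the table at the −y, +y, −x sides.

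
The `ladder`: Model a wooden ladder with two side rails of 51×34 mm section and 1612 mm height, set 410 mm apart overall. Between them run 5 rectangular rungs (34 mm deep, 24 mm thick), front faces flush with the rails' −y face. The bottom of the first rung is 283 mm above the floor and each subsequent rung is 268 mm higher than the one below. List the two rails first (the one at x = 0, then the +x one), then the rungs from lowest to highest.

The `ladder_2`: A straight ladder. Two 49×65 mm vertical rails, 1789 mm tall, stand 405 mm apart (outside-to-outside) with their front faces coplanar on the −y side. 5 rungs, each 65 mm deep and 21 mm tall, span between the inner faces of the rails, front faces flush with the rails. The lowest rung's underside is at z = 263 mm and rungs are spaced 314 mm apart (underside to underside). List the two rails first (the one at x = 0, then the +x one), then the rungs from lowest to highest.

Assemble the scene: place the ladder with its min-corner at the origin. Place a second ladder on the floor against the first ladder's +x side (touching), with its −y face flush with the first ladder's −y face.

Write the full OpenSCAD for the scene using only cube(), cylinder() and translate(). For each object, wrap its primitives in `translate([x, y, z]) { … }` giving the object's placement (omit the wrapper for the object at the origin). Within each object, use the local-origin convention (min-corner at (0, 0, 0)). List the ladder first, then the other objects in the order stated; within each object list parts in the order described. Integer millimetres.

cube([51, 34, 1612]);
translate([359, 0, 0]) cube([51, 34, 1612]);
translate([51, 0, 283]) cube([308, 34, 24]);
translate([51, 0, 551]) cube([308, 34, 24]);
translate([51, 0, 819]) cube([308, 34, 24]);
translate([51, 0, 1087]) cube([308, 34, 24]);
translate([51, 0, 1355]) cube([308, 34, 24]);
translate([410, 0, 0]) {
  cube([49, 65, 1789]);
  translate([356, 0, 0]) cube([49, 65, 1789]);
  translate([49, 0, 263]) cube([307, 65, 21]);
  translate([49, 0, 577]) cube([307, 65, 21]);
  translate([49, 0, 891]) cube([307, 65, 21]);
  translate([49, 0, 1205]) cube([307, 65, 21]);
  translate([49, 0, 1519]) cube([307, 65, 21]);
}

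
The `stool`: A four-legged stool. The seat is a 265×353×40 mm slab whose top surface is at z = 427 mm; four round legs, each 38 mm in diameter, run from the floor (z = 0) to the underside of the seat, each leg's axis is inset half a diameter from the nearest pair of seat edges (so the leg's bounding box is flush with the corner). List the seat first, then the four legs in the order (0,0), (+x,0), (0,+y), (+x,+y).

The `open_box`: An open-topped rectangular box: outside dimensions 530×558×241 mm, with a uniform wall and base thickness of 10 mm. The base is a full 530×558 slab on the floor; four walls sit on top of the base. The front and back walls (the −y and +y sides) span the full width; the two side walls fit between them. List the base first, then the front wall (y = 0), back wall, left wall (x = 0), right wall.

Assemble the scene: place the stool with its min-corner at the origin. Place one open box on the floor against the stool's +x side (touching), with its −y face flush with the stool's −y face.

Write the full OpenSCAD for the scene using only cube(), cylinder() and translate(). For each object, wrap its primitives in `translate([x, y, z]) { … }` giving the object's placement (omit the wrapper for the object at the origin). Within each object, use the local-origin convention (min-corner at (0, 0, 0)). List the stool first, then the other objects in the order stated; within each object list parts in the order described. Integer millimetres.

translate([0, 0, 387]) cube([265, 353, 40]);
translate([19, 19, 0]) cylinder(h = 387, r = 19);
translate([246, 19, 0]) cylinder(h = 387, r = 19);
translate([19, 334, 0]) cylinder(h = 387, r = 19);
translate([246, 334, 0]) cylinder(h = 387, r = 19);
translate([265, 0, 0]) {
  cube([530, 558, 10]);
  translate([0, 0, 10]) cube([530, 10, 231]);
  translate([0, 548, 10]) cube([530, 10, 231]);
  translate([0, 10, 10]) cube([10, 538, 231]);
  translate([520, 10, 10]) cube([10, 538, 231]);
}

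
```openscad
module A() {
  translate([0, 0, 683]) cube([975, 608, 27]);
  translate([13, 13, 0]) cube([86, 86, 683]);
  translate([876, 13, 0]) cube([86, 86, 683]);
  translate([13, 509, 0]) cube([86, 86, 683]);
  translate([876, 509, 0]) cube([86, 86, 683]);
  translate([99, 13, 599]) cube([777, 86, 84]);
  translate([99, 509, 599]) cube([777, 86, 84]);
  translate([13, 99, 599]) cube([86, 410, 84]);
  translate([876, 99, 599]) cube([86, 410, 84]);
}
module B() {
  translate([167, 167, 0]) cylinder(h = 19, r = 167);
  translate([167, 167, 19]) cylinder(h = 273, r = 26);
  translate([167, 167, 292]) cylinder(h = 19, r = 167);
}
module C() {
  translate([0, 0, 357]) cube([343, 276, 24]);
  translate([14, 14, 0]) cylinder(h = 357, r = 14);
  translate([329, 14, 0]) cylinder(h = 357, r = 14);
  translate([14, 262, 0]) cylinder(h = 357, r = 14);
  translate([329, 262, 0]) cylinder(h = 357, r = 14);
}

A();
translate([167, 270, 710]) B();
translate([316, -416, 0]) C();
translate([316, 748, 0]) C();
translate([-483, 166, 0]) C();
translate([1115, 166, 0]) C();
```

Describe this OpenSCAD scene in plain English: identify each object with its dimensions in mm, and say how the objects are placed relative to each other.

A is a table: top 975 mm (x) × 608 mm (y), 27 mm thick, upper face at z = 710 mm, on four 86×86 mm square legs, each inset 13 mm from the nearest pair of top edges, running from z = 0 to the bottom of the top. Four apron rails, 86 mm thick and 84 mm tall, run between adjacent legs with their top edges flush with the underside of the top and their outer faces flush with the legs' outer faces.

B is a spool: two coaxial disc flanges of radius 167 mm and thickness 19 mm, joined by a core cylinder of radius 26 mm and height 273 mm. The lower flange rests on z = 0 and the three cylinders share a vertical axis.

C is a four-legged stool. The seat is 343×276 mm, 24 mm thick, top at z = 381 mm. It stands on four round legs, each 28 mm in diameter, from z = 0 to the seat underside, each leg's axis is inset half a diameter from the nearest pair of seat edges (so the leg's bounding box is flush with the corner).

The spool is on top of the table. Four stools sit around the table at the −y, +y, −x, +x sides.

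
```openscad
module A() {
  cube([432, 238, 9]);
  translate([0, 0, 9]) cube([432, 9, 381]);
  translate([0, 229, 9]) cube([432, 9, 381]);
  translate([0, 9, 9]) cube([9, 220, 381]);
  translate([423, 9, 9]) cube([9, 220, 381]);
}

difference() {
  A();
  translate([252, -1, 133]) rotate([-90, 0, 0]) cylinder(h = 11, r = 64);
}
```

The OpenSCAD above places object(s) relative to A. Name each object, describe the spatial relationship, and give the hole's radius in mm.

The subtracted cylinder has r = 64 mm.

A is an open box. The open box has a circular hole through its front wall. The hole's radius is 64 mm.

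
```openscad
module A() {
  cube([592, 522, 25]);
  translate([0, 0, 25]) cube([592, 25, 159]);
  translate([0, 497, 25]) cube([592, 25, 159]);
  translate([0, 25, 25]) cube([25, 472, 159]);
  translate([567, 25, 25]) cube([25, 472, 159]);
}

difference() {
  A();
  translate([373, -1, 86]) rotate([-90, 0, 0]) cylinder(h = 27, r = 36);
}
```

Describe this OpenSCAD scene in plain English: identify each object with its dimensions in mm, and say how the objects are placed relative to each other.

A is an open storage box with external size 592×522×184 mm and wall thickness 25 mm (the base is also 25 mm thick). The base covers the whole footprint; the four walls stand on the base, with the y-facing walls full-width and the x-facing walls fitting between their inner faces.

The open box has a circular hole of radius 36 mm through its front wall, centred at (x = 373, z = 86).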